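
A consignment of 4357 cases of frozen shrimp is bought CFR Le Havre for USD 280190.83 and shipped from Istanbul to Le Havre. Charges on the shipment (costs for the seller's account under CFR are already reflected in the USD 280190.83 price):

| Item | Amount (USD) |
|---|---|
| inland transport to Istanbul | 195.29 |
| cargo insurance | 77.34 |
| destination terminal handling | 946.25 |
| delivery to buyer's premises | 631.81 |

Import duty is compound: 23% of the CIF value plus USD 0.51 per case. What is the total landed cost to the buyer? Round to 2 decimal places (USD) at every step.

Total landed cost: USD 348529.98

CFR: the seller pays costs through ocean freight to the destination port, but not insurance.
Already in the invoice (seller's account under CFR): inland to port — exclude.
CIF value = CFR price + insurance = 280190.83 + 77.34 = 280268.17
Ad valorem component: 280268.17 × 23% = 64461.68
Specific component: 4357 × 0.51 = 2222.07
Import duty = 64461.68 + 2222.07 = 66683.75
Buyer bears: insurance 77.34 + destination terminal 946.25 + delivery 631.81 + duty 66683.75 = 68339.15
Landed cost = invoice 280190.83 + 68339.15 = 348529.98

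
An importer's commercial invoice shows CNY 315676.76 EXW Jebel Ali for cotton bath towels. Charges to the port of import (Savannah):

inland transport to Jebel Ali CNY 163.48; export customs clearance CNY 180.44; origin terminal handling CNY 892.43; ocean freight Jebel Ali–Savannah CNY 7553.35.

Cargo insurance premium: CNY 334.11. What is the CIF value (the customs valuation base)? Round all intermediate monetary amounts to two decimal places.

CIF = EXW price + pre-shipment costs + freight + insurance
CIF = 315676.76 + 163.48 + 180.44 + 892.43 + 7553.35 + 334.11 = 324800.57

CIF value: CNY 324800.57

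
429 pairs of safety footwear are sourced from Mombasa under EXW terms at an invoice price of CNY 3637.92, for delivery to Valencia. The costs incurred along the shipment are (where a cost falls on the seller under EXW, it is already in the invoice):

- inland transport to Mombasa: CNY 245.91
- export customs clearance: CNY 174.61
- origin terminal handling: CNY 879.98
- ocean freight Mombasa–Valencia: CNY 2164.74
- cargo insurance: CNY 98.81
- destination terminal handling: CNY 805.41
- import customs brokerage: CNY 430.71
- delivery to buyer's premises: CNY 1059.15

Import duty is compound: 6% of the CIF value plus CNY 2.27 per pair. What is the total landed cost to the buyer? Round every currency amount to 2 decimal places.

EXW: the seller makes goods available at their premises; the buyer bears all onward costs.
CIF value = EXW price + inland to port + export clearance + origin terminal + freight + insurance = 3637.92 + 245.91 + 174.61 + 879.98 + 2164.74 + 98.81 = 7201.97
Ad valorem component: 7201.97 × 6% = 432.12
Specific component: 429 × 2.27 = 973.83
Import duty = 432.12 + 973.83 = 1405.95
Buyer bears: inland to port 245.91 + export clearance 174.61 + origin terminal 879.98 + freight 2164.74 + insurance 98.81 + destination terminal 805.41 + brokerage 430.71 + delivery 1059.15 + duty 1405.95 = 7265.27
Landed cost = invoice 3637.92 + 7265.27 = 10903.19

Total landed cost: CNY 10903.19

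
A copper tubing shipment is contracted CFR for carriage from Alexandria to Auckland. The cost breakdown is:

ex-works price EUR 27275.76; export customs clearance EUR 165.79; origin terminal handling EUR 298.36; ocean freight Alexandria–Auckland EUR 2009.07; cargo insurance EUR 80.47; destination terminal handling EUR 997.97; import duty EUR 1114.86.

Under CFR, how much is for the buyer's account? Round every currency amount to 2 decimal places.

CFR: the seller pays costs through ocean freight to the destination port, but not insurance.
Seller's account: goods 27275.76 + export clearance 165.79 + origin terminal 298.36 + freight 2009.07 = 29748.98
Buyer's account: insurance 80.47 + destination terminal 997.97 + duty 1114.86 = 2193.30

Buyer's account: EUR 2193.30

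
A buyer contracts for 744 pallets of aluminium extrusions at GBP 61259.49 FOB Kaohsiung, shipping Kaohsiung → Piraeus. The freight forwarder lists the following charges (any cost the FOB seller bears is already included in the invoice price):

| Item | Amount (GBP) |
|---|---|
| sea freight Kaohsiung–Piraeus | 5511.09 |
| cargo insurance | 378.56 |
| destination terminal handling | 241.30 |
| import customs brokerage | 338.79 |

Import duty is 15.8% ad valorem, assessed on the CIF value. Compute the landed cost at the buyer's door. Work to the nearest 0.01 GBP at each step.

FOB: the seller bears costs until goods are on board at the origin port; the buyer bears freight, insurance and all costs thereafter.
CIF value = FOB price + freight + insurance = 61259.49 + 5511.09 + 378.56 = 67149.14
Import duty = 67149.14 × 15.8% = 10609.56
Buyer bears: freight 5511.09 + insurance 378.56 + destination terminal 241.30 + brokerage 338.79 + duty 10609.56 = 17079.30
Landed cost = invoice 61259.49 + 17079.30 = 78338.79

Total landed cost: GBP 78338.79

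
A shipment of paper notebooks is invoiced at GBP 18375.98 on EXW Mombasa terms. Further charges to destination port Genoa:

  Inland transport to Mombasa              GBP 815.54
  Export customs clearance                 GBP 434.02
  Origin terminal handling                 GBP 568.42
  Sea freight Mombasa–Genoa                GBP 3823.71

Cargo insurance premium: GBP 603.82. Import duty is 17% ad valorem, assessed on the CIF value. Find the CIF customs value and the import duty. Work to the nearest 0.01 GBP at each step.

CIF = EXW price + pre-shipment costs + freight + insurance
CIF = 18375.98 + 815.54 + 434.02 + 568.42 + 3823.71 + 603.82 = 24621.49
Import duty = 24621.49 × 17% = 4185.65

CIF value: GBP 24621.49; import duty: GBP 4185.65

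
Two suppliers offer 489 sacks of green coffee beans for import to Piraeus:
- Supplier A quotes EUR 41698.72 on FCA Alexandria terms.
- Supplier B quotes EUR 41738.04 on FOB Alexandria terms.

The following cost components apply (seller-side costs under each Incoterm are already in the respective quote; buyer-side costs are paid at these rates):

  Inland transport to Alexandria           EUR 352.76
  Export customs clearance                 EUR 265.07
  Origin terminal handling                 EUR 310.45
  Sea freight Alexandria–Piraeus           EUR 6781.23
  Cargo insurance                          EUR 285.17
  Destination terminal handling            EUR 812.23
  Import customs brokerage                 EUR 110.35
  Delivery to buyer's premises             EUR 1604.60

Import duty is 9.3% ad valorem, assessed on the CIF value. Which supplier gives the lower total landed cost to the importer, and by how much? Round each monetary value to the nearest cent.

Supplier B is cheaper by EUR 296.35

Supplier A (FCA):
CIF value = FCA price + origin terminal + freight + insurance = 41698.72 + 310.45 + 6781.23 + 285.17 = 49075.57
Import duty = 49075.57 × 9.3% = 4564.03
Buyer bears (A): 310.45 + 6781.23 + 285.17 + 812.23 + 110.35 + 1604.60 = 9904.03
Landed cost (A) = invoice 41698.72 + 9904.03 + duty 4564.03 = 56166.78
Supplier B (FOB):
CIF value = FOB price + freight + insurance = 41738.04 + 6781.23 + 285.17 = 48804.44
Import duty = 48804.44 × 9.3% = 4538.81
Buyer bears (B): 6781.23 + 285.17 + 812.23 + 110.35 + 1604.60 = 9593.58
Landed cost (B) = invoice 41738.04 + 9593.58 + duty 4538.81 = 55870.43
Difference = |56166.78 − 55870.43| = 296.35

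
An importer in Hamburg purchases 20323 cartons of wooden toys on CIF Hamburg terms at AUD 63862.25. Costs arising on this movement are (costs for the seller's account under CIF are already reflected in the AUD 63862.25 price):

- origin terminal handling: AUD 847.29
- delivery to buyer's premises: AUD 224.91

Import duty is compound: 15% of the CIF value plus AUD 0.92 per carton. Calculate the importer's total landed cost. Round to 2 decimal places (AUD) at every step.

Total landed cost: AUD 92363.66

CIF: the seller pays costs through ocean freight and marine insurance to the destination port.
Already in the invoice (seller's account under CIF): origin terminal — exclude.
The CIF price already equals the CIF value: 63862.25
Ad valorem component: 63862.25 × 15% = 9579.34
Specific component: 20323 × 0.92 = 18697.16
Import duty = 9579.34 + 18697.16 = 28276.50
Buyer bears: delivery 224.91 + duty 28276.50 = 28501.41
Landed cost = invoice 63862.25 + 28501.41 = 92363.66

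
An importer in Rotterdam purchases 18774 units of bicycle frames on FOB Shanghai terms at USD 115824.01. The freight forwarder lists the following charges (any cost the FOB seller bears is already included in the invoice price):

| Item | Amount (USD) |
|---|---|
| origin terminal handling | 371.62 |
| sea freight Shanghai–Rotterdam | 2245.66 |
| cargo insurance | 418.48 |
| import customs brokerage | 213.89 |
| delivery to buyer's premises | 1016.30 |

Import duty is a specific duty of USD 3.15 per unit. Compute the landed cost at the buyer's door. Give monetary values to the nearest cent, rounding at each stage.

Total landed cost: USD 178856.44

FOB: the seller bears costs until goods are on board at the origin port; the buyer bears freight, insurance and all costs thereafter.
Already in the invoice (seller's account under FOB): origin terminal — exclude.
CIF value = FOB price + freight + insurance = 115824.01 + 2245.66 + 418.48 = 118488.15
Import duty = 18774 × 3.15 = 59138.10
Buyer bears: freight 2245.66 + insurance 418.48 + brokerage 213.89 + delivery 1016.30 + duty 59138.10 = 63032.43
Landed cost = invoice 115824.01 + 63032.43 = 178856.44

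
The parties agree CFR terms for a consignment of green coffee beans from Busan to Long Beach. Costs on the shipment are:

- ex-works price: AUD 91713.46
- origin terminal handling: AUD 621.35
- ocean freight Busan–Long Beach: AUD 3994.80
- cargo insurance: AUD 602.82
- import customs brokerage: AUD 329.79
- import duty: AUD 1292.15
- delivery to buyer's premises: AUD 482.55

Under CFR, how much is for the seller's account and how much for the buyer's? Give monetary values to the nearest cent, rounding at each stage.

CFR: the seller pays costs through ocean freight to the destination port, but not insurance.
Seller's account: goods 91713.46 + origin terminal 621.35 + freight 3994.80 = 96329.61
Buyer's account: insurance 602.82 + brokerage 329.79 + duty 1292.15 + delivery 482.55 = 2707.31

Seller: AUD 96329.61; buyer: AUD 2707.31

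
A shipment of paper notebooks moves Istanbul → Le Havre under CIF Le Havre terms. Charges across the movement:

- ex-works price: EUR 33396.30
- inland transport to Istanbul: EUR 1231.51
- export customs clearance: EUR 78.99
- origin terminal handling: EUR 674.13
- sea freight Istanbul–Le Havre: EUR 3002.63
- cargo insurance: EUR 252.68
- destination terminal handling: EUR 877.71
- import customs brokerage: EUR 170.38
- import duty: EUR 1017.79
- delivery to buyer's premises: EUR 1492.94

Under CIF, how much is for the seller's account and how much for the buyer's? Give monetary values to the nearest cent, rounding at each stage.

CIF: the seller pays costs through ocean freight and marine insurance to the destination port.
Seller's account: goods 33396.30 + inland to port 1231.51 + export clearance 78.99 + origin terminal 674.13 + freight 3002.63 + insurance 252.68 = 38636.24
Buyer's account: destination terminal 877.71 + brokerage 170.38 + duty 1017.79 + delivery 1492.94 = 3558.82

Seller: EUR 38636.24; buyer: EUR 3558.82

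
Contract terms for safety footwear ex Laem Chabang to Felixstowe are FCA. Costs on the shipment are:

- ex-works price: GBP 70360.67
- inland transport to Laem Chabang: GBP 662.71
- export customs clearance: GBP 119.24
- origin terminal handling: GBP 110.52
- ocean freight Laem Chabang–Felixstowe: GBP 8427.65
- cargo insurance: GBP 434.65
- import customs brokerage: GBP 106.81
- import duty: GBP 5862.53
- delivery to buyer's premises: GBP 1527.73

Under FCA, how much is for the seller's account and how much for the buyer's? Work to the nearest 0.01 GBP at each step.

Seller: GBP 71142.62; buyer: GBP 16469.89

FCA: the seller delivers export-cleared goods to the carrier; the buyer bears costs from that point.
Seller's account: goods 70360.67 + inland to port 662.71 + export clearance 119.24 = 71142.62
Buyer's account: origin terminal 110.52 + freight 8427.65 + insurance 434.65 + brokerage 106.81 + duty 5862.53 + delivery 1527.73 = 16469.89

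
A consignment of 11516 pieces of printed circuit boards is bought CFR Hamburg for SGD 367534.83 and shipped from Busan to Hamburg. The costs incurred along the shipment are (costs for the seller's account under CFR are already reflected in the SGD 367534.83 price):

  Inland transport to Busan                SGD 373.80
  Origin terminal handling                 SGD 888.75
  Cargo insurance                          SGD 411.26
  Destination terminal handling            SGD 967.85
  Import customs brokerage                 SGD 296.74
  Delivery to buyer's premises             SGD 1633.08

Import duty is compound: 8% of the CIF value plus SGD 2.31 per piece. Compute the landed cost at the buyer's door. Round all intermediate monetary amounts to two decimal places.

Total landed cost: SGD 426881.41

CFR: the seller pays costs through ocean freight to the destination port, but not insurance.
Already in the invoice (seller's account under CFR): inland to port, origin terminal — exclude.
CIF value = CFR price + insurance = 367534.83 + 411.26 = 367946.09
Ad valorem component: 367946.09 × 8% = 29435.69
Specific component: 11516 × 2.31 = 26601.96
Import duty = 29435.69 + 26601.96 = 56037.65
Buyer bears: insurance 411.26 + destination terminal 967.85 + brokerage 296.74 + delivery 1633.08 + duty 56037.65 = 59346.58
Landed cost = invoice 367534.83 + 59346.58 = 426881.41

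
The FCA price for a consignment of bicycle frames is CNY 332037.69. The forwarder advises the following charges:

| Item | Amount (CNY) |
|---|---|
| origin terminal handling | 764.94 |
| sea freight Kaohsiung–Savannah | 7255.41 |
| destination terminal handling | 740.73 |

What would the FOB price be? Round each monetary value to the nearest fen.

Not relevant to the conversion: destination terminal, freight — on the buyer under both terms; not part of either seller's price.
From FCA to FOB, the seller additionally bears: origin terminal.
FOB price = 332037.69 + 764.94 = 332802.63

FOB price: CNY 332802.63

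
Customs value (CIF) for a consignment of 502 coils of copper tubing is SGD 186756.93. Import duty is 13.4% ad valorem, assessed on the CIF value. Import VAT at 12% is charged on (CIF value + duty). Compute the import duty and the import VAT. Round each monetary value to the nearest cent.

Import duty = 186756.93 × 13.4% = 25025.43
VAT base = CIF + duty = 186756.93 + 25025.43 = 211782.36
Import VAT = 211782.36 × 12% = 25413.88

Import duty: SGD 25025.43; import VAT: SGD 25413.88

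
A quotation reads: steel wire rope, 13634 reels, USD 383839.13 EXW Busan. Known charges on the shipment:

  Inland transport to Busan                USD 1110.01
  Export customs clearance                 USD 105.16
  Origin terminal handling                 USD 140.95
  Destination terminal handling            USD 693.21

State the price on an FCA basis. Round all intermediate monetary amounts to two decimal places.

Not relevant to the conversion: origin terminal, destination terminal — on the buyer under both terms; not part of either seller's price.
From EXW to FCA, the seller additionally bears: inland to port, export clearance.
FCA price = 383839.13 + 1110.01 + 105.16 = 385054.30

FCA price: USD 385054.30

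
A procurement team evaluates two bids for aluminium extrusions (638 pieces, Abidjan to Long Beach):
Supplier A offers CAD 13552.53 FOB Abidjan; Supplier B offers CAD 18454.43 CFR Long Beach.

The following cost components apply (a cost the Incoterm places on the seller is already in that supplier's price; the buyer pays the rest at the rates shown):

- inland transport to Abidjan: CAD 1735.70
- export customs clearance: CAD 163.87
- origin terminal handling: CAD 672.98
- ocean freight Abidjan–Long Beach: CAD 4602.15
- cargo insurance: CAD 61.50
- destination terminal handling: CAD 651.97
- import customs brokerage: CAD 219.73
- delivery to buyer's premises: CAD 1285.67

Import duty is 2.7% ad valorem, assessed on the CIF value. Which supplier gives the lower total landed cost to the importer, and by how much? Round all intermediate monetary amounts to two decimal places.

Supplier A is cheaper by CAD 307.84

Supplier A (FOB):
CIF value = FOB price + freight + insurance = 13552.53 + 4602.15 + 61.50 = 18216.18
Import duty = 18216.18 × 2.7% = 491.84
Buyer bears (A): 4602.15 + 61.50 + 651.97 + 219.73 + 1285.67 = 6821.02
Landed cost (A) = invoice 13552.53 + 6821.02 + duty 491.84 = 20865.39
Supplier B (CFR):
CIF value = CFR price + insurance = 18454.43 + 61.50 = 18515.93
Import duty = 18515.93 × 2.7% = 499.93
Buyer bears (B): 61.50 + 651.97 + 219.73 + 1285.67 = 2218.87
Landed cost (B) = invoice 18454.43 + 2218.87 + duty 499.93 = 21173.23
Difference = |20865.39 − 21173.23| = 307.84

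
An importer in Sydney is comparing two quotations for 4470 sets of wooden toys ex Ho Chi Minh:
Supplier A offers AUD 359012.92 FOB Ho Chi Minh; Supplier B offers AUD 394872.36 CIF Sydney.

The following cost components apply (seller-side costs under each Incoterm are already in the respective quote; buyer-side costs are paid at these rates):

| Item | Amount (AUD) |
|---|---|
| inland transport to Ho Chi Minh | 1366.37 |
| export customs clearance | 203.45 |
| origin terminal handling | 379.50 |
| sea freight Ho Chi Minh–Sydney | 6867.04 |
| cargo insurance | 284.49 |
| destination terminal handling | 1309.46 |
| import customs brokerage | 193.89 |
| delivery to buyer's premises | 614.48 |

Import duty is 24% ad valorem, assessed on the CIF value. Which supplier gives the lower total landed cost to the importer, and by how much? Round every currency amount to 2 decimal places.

Supplier A is cheaper by AUD 35597.81

Supplier A (FOB):
CIF value = FOB price + freight + insurance = 359012.92 + 6867.04 + 284.49 = 366164.45
Import duty = 366164.45 × 24% = 87879.47
Buyer bears (A): 6867.04 + 284.49 + 1309.46 + 193.89 + 614.48 = 9269.36
Landed cost (A) = invoice 359012.92 + 9269.36 + duty 87879.47 = 456161.75
Supplier B (CIF):
The CIF price already equals the CIF value: 394872.36
Import duty = 394872.36 × 24% = 94769.37
Buyer bears (B): 1309.46 + 193.89 + 614.48 = 2117.83
Landed cost (B) = invoice 394872.36 + 2117.83 + duty 94769.37 = 491759.56
Difference = |456161.75 − 491759.56| = 35597.81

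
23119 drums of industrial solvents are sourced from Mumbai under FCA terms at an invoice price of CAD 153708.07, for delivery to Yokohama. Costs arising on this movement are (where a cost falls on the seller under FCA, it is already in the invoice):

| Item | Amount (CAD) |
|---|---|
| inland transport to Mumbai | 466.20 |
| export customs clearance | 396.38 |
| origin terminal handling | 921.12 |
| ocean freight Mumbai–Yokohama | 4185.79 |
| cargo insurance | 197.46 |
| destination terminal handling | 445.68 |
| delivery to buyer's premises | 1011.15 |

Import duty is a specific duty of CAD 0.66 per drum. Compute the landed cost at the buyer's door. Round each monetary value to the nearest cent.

Total landed cost: CAD 175727.81

FCA: the seller delivers export-cleared goods to the carrier; the buyer bears costs from that point.
Already in the invoice (seller's account under FCA): inland to port, export clearance — exclude.
CIF value = FCA price + origin terminal + freight + insurance = 153708.07 + 921.12 + 4185.79 + 197.46 = 159012.44
Import duty = 23119 × 0.66 = 15258.54
Buyer bears: origin terminal 921.12 + freight 4185.79 + insurance 197.46 + destination terminal 445.68 + delivery 1011.15 + duty 15258.54 = 22019.74
Landed cost = invoice 153708.07 + 22019.74 = 175727.81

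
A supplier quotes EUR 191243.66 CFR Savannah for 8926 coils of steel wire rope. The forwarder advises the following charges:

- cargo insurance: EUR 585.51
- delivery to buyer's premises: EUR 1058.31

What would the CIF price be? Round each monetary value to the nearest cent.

Not relevant to the conversion: delivery — on the buyer under both terms; not part of either seller's price.
From CFR to CIF, the seller additionally bears: insurance.
CIF price = 191243.66 + 585.51 = 191829.17

CIF price: EUR 191829.17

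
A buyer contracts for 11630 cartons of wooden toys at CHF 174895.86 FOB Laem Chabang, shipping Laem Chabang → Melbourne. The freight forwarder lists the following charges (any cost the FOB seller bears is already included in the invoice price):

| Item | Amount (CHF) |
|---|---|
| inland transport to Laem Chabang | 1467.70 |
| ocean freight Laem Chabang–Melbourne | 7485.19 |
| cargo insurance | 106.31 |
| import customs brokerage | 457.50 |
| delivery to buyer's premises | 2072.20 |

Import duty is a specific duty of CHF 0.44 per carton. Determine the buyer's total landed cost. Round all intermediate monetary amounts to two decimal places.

FOB: the seller bears costs until goods are on board at the origin port; the buyer bears freight, insurance and all costs thereafter.
Already in the invoice (seller's account under FOB): inland to port — exclude.
CIF value = FOB price + freight + insurance = 174895.86 + 7485.19 + 106.31 = 182487.36
Import duty = 11630 × 0.44 = 5117.20
Buyer bears: freight 7485.19 + insurance 106.31 + brokerage 457.50 + delivery 2072.20 + duty 5117.20 = 15238.40
Landed cost = invoice 174895.86 + 15238.40 = 190134.26

Total landed cost: CHF 190134.26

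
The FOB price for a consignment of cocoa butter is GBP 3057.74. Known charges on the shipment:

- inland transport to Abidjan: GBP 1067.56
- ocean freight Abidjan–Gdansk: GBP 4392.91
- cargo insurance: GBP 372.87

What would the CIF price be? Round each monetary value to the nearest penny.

CIF price: GBP 7823.52

Not relevant to the conversion: inland to port — on the seller under both FOB and CIF; already in the FOB price and stays in the CIF price.
From FOB to CIF, the seller additionally bears: freight, insurance.
CIF price = 3057.74 + 4392.91 + 372.87 = 7823.52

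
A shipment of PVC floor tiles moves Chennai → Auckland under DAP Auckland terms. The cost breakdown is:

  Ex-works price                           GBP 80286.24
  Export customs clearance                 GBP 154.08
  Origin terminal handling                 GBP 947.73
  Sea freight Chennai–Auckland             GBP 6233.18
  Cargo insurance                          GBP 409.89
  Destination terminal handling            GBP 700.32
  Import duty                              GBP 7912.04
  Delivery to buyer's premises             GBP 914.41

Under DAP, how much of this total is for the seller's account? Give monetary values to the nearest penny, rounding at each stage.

DAP: the seller bears all costs to the named destination except import duty and clearance.
Seller's account: goods 80286.24 + export clearance 154.08 + origin terminal 947.73 + freight 6233.18 + insurance 409.89 + destination terminal 700.32 + delivery 914.41 = 89645.85
Buyer's account: duty 7912.04 = 7912.04

Seller's account: GBP 89645.85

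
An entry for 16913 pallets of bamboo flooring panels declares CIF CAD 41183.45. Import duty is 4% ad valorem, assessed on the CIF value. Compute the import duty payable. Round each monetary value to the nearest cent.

Import duty = 41183.45 × 4% = 1647.34

Import duty: CAD 1647.34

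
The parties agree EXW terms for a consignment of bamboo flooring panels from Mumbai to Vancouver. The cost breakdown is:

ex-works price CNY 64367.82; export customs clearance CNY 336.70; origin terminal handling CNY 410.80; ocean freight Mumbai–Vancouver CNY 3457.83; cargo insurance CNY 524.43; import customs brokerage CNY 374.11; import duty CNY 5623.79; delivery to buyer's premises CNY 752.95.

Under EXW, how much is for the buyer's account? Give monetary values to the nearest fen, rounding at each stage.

Buyer's account: CNY 11480.61

EXW: the seller makes goods available at their premises; the buyer bears all onward costs.
Seller's account: goods 64367.82 = 64367.82
Buyer's account: export clearance 336.70 + origin terminal 410.80 + freight 3457.83 + insurance 524.43 + brokerage 374.11 + duty 5623.79 + delivery 752.95 = 11480.61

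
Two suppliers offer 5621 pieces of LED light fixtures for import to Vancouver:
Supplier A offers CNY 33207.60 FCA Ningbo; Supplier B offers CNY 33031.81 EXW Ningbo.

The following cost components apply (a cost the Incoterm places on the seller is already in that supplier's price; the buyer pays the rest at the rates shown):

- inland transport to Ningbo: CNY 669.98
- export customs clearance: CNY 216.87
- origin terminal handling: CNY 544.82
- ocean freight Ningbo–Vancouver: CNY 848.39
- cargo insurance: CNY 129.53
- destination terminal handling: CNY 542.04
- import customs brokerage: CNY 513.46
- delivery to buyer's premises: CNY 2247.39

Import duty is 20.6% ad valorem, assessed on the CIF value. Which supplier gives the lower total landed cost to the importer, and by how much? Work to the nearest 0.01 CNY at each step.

Supplier A is cheaper by CNY 857.54

Supplier A (FCA):
CIF value = FCA price + origin terminal + freight + insurance = 33207.60 + 544.82 + 848.39 + 129.53 = 34730.34
Import duty = 34730.34 × 20.6% = 7154.45
Buyer bears (A): 544.82 + 848.39 + 129.53 + 542.04 + 513.46 + 2247.39 = 4825.63
Landed cost (A) = invoice 33207.60 + 4825.63 + duty 7154.45 = 45187.68
Supplier B (EXW):
CIF value = EXW price + inland to port + export clearance + origin terminal + freight + insurance = 33031.81 + 669.98 + 216.87 + 544.82 + 848.39 + 129.53 = 35441.40
Import duty = 35441.40 × 20.6% = 7300.93
Buyer bears (B): 669.98 + 216.87 + 544.82 + 848.39 + 129.53 + 542.04 + 513.46 + 2247.39 = 5712.48
Landed cost (B) = invoice 33031.81 + 5712.48 + duty 7300.93 = 46045.22
Difference = |45187.68 − 46045.22| = 857.54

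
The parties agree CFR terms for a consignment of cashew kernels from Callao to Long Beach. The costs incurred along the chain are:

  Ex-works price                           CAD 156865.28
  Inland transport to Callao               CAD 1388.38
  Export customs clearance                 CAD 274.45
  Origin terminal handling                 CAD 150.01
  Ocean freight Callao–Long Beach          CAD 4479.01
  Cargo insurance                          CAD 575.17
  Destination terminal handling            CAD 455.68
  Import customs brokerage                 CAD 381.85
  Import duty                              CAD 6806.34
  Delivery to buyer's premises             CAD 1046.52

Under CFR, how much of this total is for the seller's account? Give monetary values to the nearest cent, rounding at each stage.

Seller's account: CAD 163157.13

CFR: the seller pays costs through ocean freight to the destination port, but not insurance.
Seller's account: goods 156865.28 + inland to port 1388.38 + export clearance 274.45 + origin terminal 150.01 + freight 4479.01 = 163157.13
Buyer's account: insurance 575.17 + destination terminal 455.68 + brokerage 381.85 + duty 6806.34 + delivery 1046.52 = 9265.56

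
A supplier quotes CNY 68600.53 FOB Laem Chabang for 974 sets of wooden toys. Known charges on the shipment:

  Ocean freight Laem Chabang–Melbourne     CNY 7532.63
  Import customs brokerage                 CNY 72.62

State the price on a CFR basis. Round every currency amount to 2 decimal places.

Not relevant to the conversion: brokerage — on the buyer under both terms; not part of either seller's price.
From FOB to CFR, the seller additionally bears: freight.
CFR price = 68600.53 + 7532.63 = 76133.16

CFR price: CNY 76133.16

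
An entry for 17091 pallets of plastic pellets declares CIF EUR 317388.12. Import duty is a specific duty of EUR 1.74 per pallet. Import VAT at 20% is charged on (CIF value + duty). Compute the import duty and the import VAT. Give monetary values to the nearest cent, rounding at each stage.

Import duty = 17091 × 1.74 = 29738.34
VAT base = CIF + duty = 317388.12 + 29738.34 = 347126.46
Import VAT = 347126.46 × 20% = 69425.29

Import duty: EUR 29738.34; import VAT: EUR 69425.29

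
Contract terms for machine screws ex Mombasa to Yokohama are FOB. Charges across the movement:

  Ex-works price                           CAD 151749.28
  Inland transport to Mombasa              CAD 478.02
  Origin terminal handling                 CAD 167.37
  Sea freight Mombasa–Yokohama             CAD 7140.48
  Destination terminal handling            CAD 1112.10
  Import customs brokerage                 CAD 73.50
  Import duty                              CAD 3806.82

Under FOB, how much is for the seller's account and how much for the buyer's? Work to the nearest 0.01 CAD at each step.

Seller: CAD 152394.67; buyer: CAD 12132.90

FOB: the seller bears costs until goods are on board at the origin port; the buyer bears freight, insurance and all costs thereafter.
Seller's account: goods 151749.28 + inland to port 478.02 + origin terminal 167.37 = 152394.67
Buyer's account: freight 7140.48 + destination terminal 1112.10 + brokerage 73.50 + duty 3806.82 = 12132.90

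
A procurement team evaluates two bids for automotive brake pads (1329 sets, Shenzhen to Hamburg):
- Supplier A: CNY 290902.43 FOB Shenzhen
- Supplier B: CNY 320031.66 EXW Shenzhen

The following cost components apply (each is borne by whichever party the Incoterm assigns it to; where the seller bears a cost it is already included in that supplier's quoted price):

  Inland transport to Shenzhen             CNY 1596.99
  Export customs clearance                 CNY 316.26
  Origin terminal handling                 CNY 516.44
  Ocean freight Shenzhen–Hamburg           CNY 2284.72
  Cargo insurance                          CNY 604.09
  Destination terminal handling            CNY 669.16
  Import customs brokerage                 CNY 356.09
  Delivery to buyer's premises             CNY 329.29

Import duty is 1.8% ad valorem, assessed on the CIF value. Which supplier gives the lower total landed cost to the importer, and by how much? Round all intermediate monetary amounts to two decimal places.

Supplier A (FOB):
CIF value = FOB price + freight + insurance = 290902.43 + 2284.72 + 604.09 = 293791.24
Import duty = 293791.24 × 1.8% = 5288.24
Buyer bears (A): 2284.72 + 604.09 + 669.16 + 356.09 + 329.29 = 4243.35
Landed cost (A) = invoice 290902.43 + 4243.35 + duty 5288.24 = 300434.02
Supplier B (EXW):
CIF value = EXW price + inland to port + export clearance + origin terminal + freight + insurance = 320031.66 + 1596.99 + 316.26 + 516.44 + 2284.72 + 604.09 = 325350.16
Import duty = 325350.16 × 1.8% = 5856.30
Buyer bears (B): 1596.99 + 316.26 + 516.44 + 2284.72 + 604.09 + 669.16 + 356.09 + 329.29 = 6673.04
Landed cost (B) = invoice 320031.66 + 6673.04 + duty 5856.30 = 332561.00
Difference = |300434.02 − 332561.00| = 32126.98

Supplier A is cheaper by CNY 32126.98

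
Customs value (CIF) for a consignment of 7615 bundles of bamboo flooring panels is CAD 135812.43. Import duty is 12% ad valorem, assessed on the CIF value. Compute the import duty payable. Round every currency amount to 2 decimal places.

Import duty = 135812.43 × 12% = 16297.49

Import duty: CAD 16297.49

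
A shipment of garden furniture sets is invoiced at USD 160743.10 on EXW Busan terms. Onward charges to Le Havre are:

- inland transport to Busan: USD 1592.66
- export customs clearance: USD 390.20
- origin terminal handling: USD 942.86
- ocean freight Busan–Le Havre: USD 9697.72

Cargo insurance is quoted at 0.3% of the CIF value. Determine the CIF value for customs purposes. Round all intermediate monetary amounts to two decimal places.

CIF value: USD 173888.20

Let C be the CIF value. C = EXW price + pre-shipment costs + freight + 0.3% × C
C − 0.3% × C = 160743.10 + 1592.66 + 390.20 + 942.86 + 9697.72
0.997 × C = 173366.54
C = 173366.54 / 0.997 = 173888.20
Insurance premium = 0.3% × 173888.20 = 521.66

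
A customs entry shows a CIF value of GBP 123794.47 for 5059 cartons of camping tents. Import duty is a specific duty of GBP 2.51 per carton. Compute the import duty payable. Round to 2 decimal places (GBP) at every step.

Import duty = 5059 × 2.51 = 12698.09

Import duty: GBP 12698.09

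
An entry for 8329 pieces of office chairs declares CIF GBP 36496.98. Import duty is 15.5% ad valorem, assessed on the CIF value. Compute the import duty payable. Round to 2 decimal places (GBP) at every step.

Import duty: GBP 5657.03

Import duty = 36496.98 × 15.5% = 5657.03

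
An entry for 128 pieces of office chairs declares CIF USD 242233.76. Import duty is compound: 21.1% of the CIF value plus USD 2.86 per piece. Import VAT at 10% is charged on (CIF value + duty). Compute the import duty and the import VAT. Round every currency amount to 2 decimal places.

Import duty: USD 51477.40; import VAT: USD 29371.12

Ad valorem component: 242233.76 × 21.1% = 51111.32
Specific component: 128 × 2.86 = 366.08
Import duty = 51111.32 + 366.08 = 51477.40
VAT base = CIF + duty = 242233.76 + 51477.40 = 293711.16
Import VAT = 293711.16 × 10% = 29371.12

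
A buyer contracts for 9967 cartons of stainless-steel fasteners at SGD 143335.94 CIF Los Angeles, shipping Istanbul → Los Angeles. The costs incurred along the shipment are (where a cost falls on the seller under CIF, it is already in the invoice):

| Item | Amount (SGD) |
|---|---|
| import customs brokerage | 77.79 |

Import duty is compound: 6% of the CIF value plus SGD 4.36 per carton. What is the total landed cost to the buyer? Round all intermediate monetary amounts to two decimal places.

Total landed cost: SGD 195470.01

CIF: the seller pays costs through ocean freight and marine insurance to the destination port.
The CIF price already equals the CIF value: 143335.94
Ad valorem component: 143335.94 × 6% = 8600.16
Specific component: 9967 × 4.36 = 43456.12
Import duty = 8600.16 + 43456.12 = 52056.28
Buyer bears: brokerage 77.79 + duty 52056.28 = 52134.07
Landed cost = invoice 143335.94 + 52134.07 = 195470.01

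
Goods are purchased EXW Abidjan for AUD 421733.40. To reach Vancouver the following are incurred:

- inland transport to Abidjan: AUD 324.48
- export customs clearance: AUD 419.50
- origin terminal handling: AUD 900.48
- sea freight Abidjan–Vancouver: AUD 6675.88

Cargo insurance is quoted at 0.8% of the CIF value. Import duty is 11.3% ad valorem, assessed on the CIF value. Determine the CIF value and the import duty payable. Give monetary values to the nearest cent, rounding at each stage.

CIF value: AUD 433521.92; import duty: AUD 48987.98

Let C be the CIF value. C = EXW price + pre-shipment costs + freight + 0.8% × C
C − 0.8% × C = 421733.40 + 324.48 + 419.50 + 900.48 + 6675.88
0.992 × C = 430053.74
C = 430053.74 / 0.992 = 433521.92
Insurance premium = 0.8% × 433521.92 = 3468.18
Import duty = 433521.92 × 11.3% = 48987.98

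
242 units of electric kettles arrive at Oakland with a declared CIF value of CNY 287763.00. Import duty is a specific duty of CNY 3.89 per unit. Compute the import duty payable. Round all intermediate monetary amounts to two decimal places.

Import duty = 242 × 3.89 = 941.38

Import duty: CNY 941.38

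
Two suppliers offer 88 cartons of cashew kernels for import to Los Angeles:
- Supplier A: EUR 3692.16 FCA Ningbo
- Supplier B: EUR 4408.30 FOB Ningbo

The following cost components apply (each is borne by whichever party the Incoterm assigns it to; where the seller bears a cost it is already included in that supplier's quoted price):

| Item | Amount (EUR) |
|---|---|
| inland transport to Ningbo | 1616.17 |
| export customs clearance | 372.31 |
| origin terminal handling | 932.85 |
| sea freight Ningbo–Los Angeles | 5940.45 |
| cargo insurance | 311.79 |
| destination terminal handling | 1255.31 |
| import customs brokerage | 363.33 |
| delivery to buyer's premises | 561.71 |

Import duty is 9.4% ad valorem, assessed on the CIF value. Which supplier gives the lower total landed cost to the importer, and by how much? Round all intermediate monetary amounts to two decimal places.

Supplier B is cheaper by EUR 237.08

Supplier A (FCA):
CIF value = FCA price + origin terminal + freight + insurance = 3692.16 + 932.85 + 5940.45 + 311.79 = 10877.25
Import duty = 10877.25 × 9.4% = 1022.46
Buyer bears (A): 932.85 + 5940.45 + 311.79 + 1255.31 + 363.33 + 561.71 = 9365.44
Landed cost (A) = invoice 3692.16 + 9365.44 + duty 1022.46 = 14080.06
Supplier B (FOB):
CIF value = FOB price + freight + insurance = 4408.30 + 5940.45 + 311.79 = 10660.54
Import duty = 10660.54 × 9.4% = 1002.09
Buyer bears (B): 5940.45 + 311.79 + 1255.31 + 363.33 + 561.71 = 8432.59
Landed cost (B) = invoice 4408.30 + 8432.59 + duty 1002.09 = 13842.98
Difference = |14080.06 − 13842.98| = 237.08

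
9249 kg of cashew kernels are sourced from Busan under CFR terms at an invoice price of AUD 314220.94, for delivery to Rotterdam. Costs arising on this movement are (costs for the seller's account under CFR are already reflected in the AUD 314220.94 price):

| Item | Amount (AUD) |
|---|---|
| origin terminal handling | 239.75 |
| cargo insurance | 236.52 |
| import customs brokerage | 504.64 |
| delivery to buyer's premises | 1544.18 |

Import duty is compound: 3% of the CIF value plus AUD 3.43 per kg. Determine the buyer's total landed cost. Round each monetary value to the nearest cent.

Total landed cost: AUD 357664.07

CFR: the seller pays costs through ocean freight to the destination port, but not insurance.
Already in the invoice (seller's account under CFR): origin terminal — exclude.
CIF value = CFR price + insurance = 314220.94 + 236.52 = 314457.46
Ad valorem component: 314457.46 × 3% = 9433.72
Specific component: 9249 × 3.43 = 31724.07
Import duty = 9433.72 + 31724.07 = 41157.79
Buyer bears: insurance 236.52 + brokerage 504.64 + delivery 1544.18 + duty 41157.79 = 43443.13
Landed cost = invoice 314220.94 + 43443.13 = 357664.07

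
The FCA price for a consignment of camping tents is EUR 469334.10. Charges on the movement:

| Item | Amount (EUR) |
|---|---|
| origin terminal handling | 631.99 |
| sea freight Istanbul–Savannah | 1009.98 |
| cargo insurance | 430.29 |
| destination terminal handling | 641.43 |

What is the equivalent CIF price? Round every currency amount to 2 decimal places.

CIF price: EUR 471406.36

Not relevant to the conversion: destination terminal — on the buyer under both terms; not part of either seller's price.
From FCA to CIF, the seller additionally bears: origin terminal, freight, insurance.
CIF price = 469334.10 + 631.99 + 1009.98 + 430.29 = 471406.36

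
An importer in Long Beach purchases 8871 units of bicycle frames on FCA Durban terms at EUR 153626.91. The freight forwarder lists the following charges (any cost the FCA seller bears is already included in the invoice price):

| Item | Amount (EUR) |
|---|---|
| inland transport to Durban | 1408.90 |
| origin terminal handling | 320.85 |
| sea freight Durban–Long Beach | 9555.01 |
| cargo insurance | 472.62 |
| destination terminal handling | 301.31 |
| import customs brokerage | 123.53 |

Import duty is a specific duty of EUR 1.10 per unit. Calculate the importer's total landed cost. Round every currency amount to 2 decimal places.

FCA: the seller delivers export-cleared goods to the carrier; the buyer bears costs from that point.
Already in the invoice (seller's account under FCA): inland to port — exclude.
CIF value = FCA price + origin terminal + freight + insurance = 153626.91 + 320.85 + 9555.01 + 472.62 = 163975.39
Import duty = 8871 × 1.10 = 9758.10
Buyer bears: origin terminal 320.85 + freight 9555.01 + insurance 472.62 + destination terminal 301.31 + brokerage 123.53 + duty 9758.10 = 20531.42
Landed cost = invoice 153626.91 + 20531.42 = 174158.33

Total landed cost: EUR 174158.33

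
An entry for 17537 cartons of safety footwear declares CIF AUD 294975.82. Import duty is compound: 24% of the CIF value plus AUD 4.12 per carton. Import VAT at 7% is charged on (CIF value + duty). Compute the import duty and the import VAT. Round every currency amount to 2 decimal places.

Ad valorem component: 294975.82 × 24% = 70794.20
Specific component: 17537 × 4.12 = 72252.44
Import duty = 70794.20 + 72252.44 = 143046.64
VAT base = CIF + duty = 294975.82 + 143046.64 = 438022.46
Import VAT = 438022.46 × 7% = 30661.57

Import duty: AUD 143046.64; import VAT: AUD 30661.57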